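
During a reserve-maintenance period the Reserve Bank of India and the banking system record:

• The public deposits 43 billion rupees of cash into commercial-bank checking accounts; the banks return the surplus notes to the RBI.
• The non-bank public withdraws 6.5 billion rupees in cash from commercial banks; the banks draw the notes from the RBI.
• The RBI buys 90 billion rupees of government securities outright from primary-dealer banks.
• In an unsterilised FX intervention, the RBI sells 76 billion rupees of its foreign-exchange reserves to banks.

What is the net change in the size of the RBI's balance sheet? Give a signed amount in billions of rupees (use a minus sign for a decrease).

+14 billion

RBI balance sheet:
  Assets:      Securities +90B, Foreign assets −76B
  Liabilities: Bank reserves +50.5B, Currency in circulation −36.5B
Commercial banking system:
  Assets:      Reserves at CB +50.5B, Securities −90B, Foreign assets +76B
  Liabilities: Checkable deposits +36.5B
Change in total RBI assets = +14 billion.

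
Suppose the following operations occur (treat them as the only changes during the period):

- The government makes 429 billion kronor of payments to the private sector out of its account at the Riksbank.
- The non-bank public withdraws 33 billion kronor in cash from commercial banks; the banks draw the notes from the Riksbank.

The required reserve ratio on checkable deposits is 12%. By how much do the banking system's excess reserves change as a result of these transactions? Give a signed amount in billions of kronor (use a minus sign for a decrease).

Government spending 429 billion kronor: reserves +429B, deposits +429B.
Currency withdrawal 33 billion kronor: reserves −33B, deposits −33B.
Totals: Δreserves = +396B, Δdeposits = +396B.
Δrequired reserves = 12% × +396B = +47.52B.
Δexcess reserves = Δreserves − Δrequired = +396B − (+47.52B) = +348.48 billion.

+348.48 billion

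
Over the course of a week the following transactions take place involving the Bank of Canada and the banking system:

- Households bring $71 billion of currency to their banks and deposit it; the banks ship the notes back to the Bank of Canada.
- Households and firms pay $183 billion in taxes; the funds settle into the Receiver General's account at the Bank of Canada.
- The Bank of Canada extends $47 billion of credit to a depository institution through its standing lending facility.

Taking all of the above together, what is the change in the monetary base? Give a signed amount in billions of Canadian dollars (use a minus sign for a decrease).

-$136 billion

Currency deposit $71 billion: just a shift between currency and reserves — both are base money → 0.
Government account inflow $183 billion: reserves shift to a non-base liability → −$183B.
Discount-window loan $47 billion: Bank of Canada balance sheet expands → +$47B.
Net: 0 − 183 + 47 = -$136 billion.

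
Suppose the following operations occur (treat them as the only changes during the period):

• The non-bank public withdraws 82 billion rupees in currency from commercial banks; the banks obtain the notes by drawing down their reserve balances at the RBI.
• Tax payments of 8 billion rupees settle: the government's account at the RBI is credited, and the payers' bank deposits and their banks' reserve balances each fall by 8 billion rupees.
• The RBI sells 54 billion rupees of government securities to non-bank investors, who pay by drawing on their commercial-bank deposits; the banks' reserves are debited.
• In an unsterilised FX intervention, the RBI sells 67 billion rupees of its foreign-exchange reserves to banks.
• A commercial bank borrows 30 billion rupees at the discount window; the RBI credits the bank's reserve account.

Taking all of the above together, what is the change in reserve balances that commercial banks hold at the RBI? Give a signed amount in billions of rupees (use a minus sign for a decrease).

-181 billion

RBI balance sheet:
  Assets:      Securities −54B, Loans to banks +30B, Foreign assets −67B
  Liabilities: Bank reserves −181B, Currency in circulation +82B, Government deposits +8B
So the change in reserve balances that commercial banks hold at the RBI is -181 billion.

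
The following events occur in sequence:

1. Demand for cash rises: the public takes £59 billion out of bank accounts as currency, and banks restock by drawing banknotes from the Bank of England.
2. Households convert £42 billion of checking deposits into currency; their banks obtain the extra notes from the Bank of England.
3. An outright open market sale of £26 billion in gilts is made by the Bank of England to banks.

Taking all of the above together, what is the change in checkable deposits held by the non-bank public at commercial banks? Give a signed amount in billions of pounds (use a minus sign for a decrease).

Bank of England balance sheet:
  Assets:      Securities −£26B
  Liabilities: Bank reserves −£127B, Currency in circulation +£101B
Commercial banking system:
  Assets:      Reserves at CB −£127B, Securities +£26B
  Liabilities: Checkable deposits −£101B
So the change in checkable deposits held by the non-bank public at commercial banks is -£101 billion.

-£101 billion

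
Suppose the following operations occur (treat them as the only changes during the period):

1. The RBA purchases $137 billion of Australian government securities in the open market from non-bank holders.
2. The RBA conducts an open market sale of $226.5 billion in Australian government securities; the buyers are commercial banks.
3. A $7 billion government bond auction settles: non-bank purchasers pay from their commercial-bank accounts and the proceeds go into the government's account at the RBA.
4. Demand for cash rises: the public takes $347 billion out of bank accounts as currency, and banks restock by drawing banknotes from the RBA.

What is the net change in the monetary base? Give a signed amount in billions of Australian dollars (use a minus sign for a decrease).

-$96.5 billion

RBA balance sheet:
  Assets:      Securities −$89.5B
  Liabilities: Bank reserves −$443.5B, Currency in circulation +$347B, Government deposits +$7B
Commercial banking system:
  Assets:      Reserves at CB −$443.5B, Securities +$226.5B
  Liabilities: Checkable deposits −$217B
Monetary base = currency + reserves: +$347B + (−$443.5B) = -$96.5 billion.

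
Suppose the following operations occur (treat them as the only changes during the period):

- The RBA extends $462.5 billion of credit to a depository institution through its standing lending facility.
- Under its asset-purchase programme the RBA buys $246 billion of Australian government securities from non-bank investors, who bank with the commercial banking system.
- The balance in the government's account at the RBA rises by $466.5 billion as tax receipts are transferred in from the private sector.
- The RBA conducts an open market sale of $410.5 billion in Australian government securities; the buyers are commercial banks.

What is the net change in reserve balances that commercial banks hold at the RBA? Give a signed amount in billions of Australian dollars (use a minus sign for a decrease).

RBA balance sheet:
  Assets:      Securities −$164.5B, Loans to banks +$462.5B
  Liabilities: Bank reserves −$168.5B, Government deposits +$466.5B
So the change in reserve balances that commercial banks hold at the RBA is -$168.5 billion.

-$168.5 billion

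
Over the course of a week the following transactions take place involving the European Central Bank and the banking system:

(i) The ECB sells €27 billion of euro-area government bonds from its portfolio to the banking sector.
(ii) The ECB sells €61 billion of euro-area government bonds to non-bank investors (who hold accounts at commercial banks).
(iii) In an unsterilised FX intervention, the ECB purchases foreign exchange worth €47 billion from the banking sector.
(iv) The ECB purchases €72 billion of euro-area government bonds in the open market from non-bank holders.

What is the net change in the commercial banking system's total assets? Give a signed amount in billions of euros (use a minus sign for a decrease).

+€11 billion

OMO sale (to banks) €27 billion: just an asset swap on bank balance sheets → 0.
Asset sale (to non-banks) €61 billion: bank balance sheets shrink → −€61B.
FX purchase €47 billion: just an asset swap on bank balance sheets → 0.
Asset purchase (from non-banks) €72 billion: bank balance sheets expand → +€72B.
Net: 0 − 61 + 0 + 72 = +€11 billion.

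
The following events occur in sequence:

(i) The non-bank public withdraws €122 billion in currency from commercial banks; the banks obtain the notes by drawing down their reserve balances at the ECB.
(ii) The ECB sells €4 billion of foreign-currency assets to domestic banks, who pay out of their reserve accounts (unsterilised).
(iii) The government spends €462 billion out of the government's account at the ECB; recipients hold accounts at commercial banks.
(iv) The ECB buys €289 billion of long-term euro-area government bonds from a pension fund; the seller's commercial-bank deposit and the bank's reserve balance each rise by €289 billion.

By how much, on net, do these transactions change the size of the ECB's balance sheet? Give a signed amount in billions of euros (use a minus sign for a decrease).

Currency withdrawal €122 billion: only the composition of liabilities changes → 0.
FX sale €4 billion: an ECB asset is shed → −€4B.
Government spending €462 billion: only the composition of liabilities changes → 0.
Asset purchase (from non-banks) €289 billion: an ECB asset is acquired → +€289B.
Net: 0 − 4 + 0 + 289 = +€285 billion.

+€285 billion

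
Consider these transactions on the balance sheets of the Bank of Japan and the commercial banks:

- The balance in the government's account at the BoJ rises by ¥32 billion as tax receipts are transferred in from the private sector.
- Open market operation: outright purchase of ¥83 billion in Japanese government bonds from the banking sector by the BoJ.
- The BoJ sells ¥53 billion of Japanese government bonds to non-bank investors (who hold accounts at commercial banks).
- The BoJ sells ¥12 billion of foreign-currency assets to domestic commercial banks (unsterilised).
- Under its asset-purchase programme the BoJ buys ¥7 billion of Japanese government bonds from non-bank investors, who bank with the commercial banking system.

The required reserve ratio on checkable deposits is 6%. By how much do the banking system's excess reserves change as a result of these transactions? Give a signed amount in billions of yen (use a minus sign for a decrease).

-¥2.32 billion

Government account inflow ¥32 billion: reserves −¥32B, deposits −¥32B.
OMO purchase (from banks) ¥83 billion: reserves +¥83B, deposits 0.
Asset sale (to non-banks) ¥53 billion: reserves −¥53B, deposits −¥53B.
FX sale ¥12 billion: reserves −¥12B, deposits 0.
Asset purchase (from non-banks) ¥7 billion: reserves +¥7B, deposits +¥7B.
Totals: Δreserves = −¥7B, Δdeposits = −¥78B.
Δrequired reserves = 6% × −¥78B = −¥4.68B.
Δexcess reserves = Δreserves − Δrequired = −¥7B − (−¥4.68B) = -¥2.32 billion.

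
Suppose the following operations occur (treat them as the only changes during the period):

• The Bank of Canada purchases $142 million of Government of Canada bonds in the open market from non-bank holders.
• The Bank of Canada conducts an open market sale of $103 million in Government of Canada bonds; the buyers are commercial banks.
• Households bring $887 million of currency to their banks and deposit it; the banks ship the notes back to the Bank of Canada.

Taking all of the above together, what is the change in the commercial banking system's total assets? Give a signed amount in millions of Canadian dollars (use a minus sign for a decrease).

Asset purchase (from non-banks) $142 million: bank balance sheets expand → +$142M.
OMO sale (to banks) $103 million: just an asset swap on bank balance sheets → 0.
Currency deposit $887 million: bank balance sheets expand → +$887M.
Net: 142 + 0 + 887 = +$1029 million.

+$1029 million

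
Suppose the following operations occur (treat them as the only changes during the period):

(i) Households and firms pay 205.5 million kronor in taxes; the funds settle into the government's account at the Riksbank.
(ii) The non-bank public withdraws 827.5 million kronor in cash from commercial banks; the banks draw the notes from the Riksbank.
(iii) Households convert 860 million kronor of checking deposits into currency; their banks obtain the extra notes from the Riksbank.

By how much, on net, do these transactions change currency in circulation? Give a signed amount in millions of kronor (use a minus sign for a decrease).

Riksbank balance sheet:
  Assets:      no change
  Liabilities: Bank reserves −1893M, Currency in circulation +1687.5M, Government deposits +205.5M
Commercial banking system:
  Assets:      Reserves at CB −1893M
  Liabilities: Checkable deposits −1893M
So the change in currency in circulation is +1687.5 million.

+1687.5 million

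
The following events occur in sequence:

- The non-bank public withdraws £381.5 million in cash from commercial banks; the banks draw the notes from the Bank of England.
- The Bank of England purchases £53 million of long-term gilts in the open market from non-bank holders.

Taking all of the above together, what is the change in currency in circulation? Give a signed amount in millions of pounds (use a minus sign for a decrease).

+£381.5 million

Currency withdrawal £381.5 million: notes leave the central bank → +£381.5M.
Asset purchase (from non-banks) £53 million: no currency enters or leaves circulation → 0.
Net: 381.5 + 0 = +£381.5 million.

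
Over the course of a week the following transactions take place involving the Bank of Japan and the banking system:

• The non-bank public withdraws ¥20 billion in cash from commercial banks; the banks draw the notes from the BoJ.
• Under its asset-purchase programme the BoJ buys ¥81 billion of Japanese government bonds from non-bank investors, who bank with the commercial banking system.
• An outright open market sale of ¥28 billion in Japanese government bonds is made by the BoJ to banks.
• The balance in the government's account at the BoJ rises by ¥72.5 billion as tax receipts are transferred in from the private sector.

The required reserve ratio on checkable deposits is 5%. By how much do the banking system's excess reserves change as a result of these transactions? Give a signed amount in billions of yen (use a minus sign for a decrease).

-¥38.925 billion

Currency withdrawal ¥20 billion: reserves −¥20B, deposits −¥20B.
Asset purchase (from non-banks) ¥81 billion: reserves +¥81B, deposits +¥81B.
OMO sale (to banks) ¥28 billion: reserves −¥28B, deposits 0.
Government account inflow ¥72.5 billion: reserves −¥72.5B, deposits −¥72.5B.
Totals: Δreserves = −¥39.5B, Δdeposits = −¥11.5B.
Δrequired reserves = 5% × −¥11.5B = −¥0.575B.
Δexcess reserves = Δreserves − Δrequired = −¥39.5B − (−¥0.575B) = -¥38.925 billion.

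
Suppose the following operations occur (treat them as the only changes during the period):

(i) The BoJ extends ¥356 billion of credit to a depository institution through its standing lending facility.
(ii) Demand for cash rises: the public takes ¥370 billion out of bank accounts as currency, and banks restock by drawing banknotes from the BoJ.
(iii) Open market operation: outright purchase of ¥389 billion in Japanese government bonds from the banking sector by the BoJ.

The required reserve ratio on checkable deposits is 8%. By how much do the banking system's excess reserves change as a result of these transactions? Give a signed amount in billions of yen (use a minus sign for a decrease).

Discount-window loan ¥356 billion: reserves +¥356B, deposits 0.
Currency withdrawal ¥370 billion: reserves −¥370B, deposits −¥370B.
OMO purchase (from banks) ¥389 billion: reserves +¥389B, deposits 0.
Totals: Δreserves = +¥375B, Δdeposits = −¥370B.
Δrequired reserves = 8% × −¥370B = −¥29.6B.
Δexcess reserves = Δreserves − Δrequired = +¥375B − (−¥29.6B) = +¥404.6 billion.

+¥404.6 billion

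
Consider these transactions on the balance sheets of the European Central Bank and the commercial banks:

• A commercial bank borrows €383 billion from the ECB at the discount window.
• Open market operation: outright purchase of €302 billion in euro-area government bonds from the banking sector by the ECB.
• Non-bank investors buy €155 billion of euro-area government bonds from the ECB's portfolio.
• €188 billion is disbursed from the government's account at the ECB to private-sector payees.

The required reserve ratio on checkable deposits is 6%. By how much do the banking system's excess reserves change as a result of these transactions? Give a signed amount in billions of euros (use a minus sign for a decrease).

+€716.02 billion

Discount-window loan €383 billion: reserves +€383B, deposits 0.
OMO purchase (from banks) €302 billion: reserves +€302B, deposits 0.
Asset sale (to non-banks) €155 billion: reserves −€155B, deposits −€155B.
Government spending €188 billion: reserves +€188B, deposits +€188B.
Totals: Δreserves = +€718B, Δdeposits = +€33B.
Δrequired reserves = 6% × +€33B = +€1.98B.
Δexcess reserves = Δreserves − Δrequired = +€718B − (+€1.98B) = +€716.02 billion.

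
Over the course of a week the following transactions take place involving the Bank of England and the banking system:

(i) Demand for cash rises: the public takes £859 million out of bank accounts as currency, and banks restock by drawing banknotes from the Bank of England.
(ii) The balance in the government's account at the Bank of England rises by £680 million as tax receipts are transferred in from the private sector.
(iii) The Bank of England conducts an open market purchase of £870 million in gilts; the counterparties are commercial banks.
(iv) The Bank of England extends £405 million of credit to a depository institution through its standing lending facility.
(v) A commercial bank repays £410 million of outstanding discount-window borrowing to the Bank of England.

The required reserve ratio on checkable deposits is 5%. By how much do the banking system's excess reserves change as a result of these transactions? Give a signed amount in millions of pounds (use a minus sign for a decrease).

Currency withdrawal £859 million: reserves −£859M, deposits −£859M.
Government account inflow £680 million: reserves −£680M, deposits −£680M.
OMO purchase (from banks) £870 million: reserves +£870M, deposits 0.
Discount-window loan £405 million: reserves +£405M, deposits 0.
Discount-window repayment £410 million: reserves −£410M, deposits 0.
Totals: Δreserves = −£674M, Δdeposits = −£1539M.
Δrequired reserves = 5% × −£1539M = −£76.95M.
Δexcess reserves = Δreserves − Δrequired = −£674M − (−£76.95M) = -£597.05 million.

-£597.05 million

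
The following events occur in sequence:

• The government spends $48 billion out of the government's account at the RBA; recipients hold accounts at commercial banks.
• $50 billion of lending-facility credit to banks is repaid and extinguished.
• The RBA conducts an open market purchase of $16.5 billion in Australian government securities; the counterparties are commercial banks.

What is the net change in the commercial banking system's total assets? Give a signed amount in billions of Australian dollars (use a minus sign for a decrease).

-$2 billion

RBA balance sheet:
  Assets:      Securities +$16.5B, Loans to banks −$50B
  Liabilities: Bank reserves +$14.5B, Government deposits −$48B
Commercial banking system:
  Assets:      Reserves at CB +$14.5B, Securities −$16.5B
  Liabilities: Checkable deposits +$48B, Borrowings from CB −$50B
Change in total bank assets = -$2 billion.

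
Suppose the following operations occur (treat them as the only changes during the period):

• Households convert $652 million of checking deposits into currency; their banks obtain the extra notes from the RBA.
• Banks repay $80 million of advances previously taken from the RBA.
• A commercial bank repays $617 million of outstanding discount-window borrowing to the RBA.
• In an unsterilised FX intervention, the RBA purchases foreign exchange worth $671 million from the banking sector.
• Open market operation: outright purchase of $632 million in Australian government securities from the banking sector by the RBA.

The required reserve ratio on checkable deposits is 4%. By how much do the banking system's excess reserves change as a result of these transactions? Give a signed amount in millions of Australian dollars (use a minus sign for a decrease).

Currency withdrawal $652 million: reserves −$652M, deposits −$652M.
Discount-window repayment $80 million: reserves −$80M, deposits 0.
Discount-window repayment $617 million: reserves −$617M, deposits 0.
FX purchase $671 million: reserves +$671M, deposits 0.
OMO purchase (from banks) $632 million: reserves +$632M, deposits 0.
Totals: Δreserves = −$46M, Δdeposits = −$652M.
Δrequired reserves = 4% × −$652M = −$26.08M.
Δexcess reserves = Δreserves − Δrequired = −$46M − (−$26.08M) = -$19.92 million.

-$19.92 million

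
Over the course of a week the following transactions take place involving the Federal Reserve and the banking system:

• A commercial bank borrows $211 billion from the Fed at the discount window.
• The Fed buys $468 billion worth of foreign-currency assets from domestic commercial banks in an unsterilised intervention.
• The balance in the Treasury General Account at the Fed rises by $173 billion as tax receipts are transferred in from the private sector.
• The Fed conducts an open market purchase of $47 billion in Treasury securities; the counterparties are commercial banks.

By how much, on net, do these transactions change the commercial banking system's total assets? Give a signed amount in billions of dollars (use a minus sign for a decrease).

Fed balance sheet:
  Assets:      Securities +$47B, Loans to banks +$211B, Foreign assets +$468B
  Liabilities: Bank reserves +$553B, Government deposits +$173B
Commercial banking system:
  Assets:      Reserves at CB +$553B, Securities −$47B, Foreign assets −$468B
  Liabilities: Checkable deposits −$173B, Borrowings from CB +$211B
Change in total bank assets = +$38 billion.

+$38 billion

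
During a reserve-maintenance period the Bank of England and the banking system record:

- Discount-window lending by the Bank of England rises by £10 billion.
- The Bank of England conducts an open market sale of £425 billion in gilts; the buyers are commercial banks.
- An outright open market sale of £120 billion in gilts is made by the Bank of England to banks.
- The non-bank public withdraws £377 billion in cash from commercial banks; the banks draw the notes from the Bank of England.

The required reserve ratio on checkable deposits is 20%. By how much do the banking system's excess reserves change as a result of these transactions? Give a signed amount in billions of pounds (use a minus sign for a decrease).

-£836.6 billion

Discount-window loan £10 billion: reserves +£10B, deposits 0.
OMO sale (to banks) £425 billion: reserves −£425B, deposits 0.
OMO sale (to banks) £120 billion: reserves −£120B, deposits 0.
Currency withdrawal £377 billion: reserves −£377B, deposits −£377B.
Totals: Δreserves = −£912B, Δdeposits = −£377B.
Δrequired reserves = 20% × −£377B = −£75.4B.
Δexcess reserves = Δreserves − Δrequired = −£912B − (−£75.4B) = -£836.6 billion.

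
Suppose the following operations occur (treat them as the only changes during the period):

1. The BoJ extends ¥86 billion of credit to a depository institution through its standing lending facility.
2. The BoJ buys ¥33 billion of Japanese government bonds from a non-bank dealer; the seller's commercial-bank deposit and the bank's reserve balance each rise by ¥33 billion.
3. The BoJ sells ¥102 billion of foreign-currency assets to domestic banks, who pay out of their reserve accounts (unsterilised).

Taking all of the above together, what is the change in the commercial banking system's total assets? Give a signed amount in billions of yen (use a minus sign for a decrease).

+¥119 billion

Discount-window loan ¥86 billion: bank balance sheets expand → +¥86B.
Asset purchase (from non-banks) ¥33 billion: bank balance sheets expand → +¥33B.
FX sale ¥102 billion: just an asset swap on bank balance sheets → 0.
Net: 86 + 33 + 0 = +¥119 billion.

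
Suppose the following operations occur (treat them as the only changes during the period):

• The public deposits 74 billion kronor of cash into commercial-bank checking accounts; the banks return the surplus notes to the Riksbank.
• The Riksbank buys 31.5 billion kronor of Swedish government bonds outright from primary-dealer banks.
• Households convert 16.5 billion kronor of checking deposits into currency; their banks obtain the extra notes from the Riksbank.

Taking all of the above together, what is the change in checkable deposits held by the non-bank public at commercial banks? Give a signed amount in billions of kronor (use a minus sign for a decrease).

+57.5 billion

Currency deposit 74 billion kronor: non-bank counterparties' bank balances rise → +74B.
OMO purchase (from banks) 31.5 billion kronor: the counterparty is a bank, so public deposits are unchanged → 0.
Currency withdrawal 16.5 billion kronor: non-bank counterparties' bank balances fall → −16.5B.
Net: 74 + 0 − 16.5 = +57.5 billion.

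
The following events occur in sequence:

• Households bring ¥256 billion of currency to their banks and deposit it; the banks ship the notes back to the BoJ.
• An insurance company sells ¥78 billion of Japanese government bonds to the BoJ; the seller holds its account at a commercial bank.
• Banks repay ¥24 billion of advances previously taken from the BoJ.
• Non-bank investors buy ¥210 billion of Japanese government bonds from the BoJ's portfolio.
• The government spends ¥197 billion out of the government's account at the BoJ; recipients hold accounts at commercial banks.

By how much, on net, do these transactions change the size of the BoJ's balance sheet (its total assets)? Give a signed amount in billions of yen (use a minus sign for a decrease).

BoJ balance sheet:
  Assets:      Securities −¥132B, Loans to banks −¥24B
  Liabilities: Bank reserves +¥297B, Currency in circulation −¥256B, Government deposits −¥197B
Commercial banking system:
  Assets:      Reserves at CB +¥297B
  Liabilities: Checkable deposits +¥321B, Borrowings from CB −¥24B
Change in total BoJ assets = -¥156 billion.

-¥156 billion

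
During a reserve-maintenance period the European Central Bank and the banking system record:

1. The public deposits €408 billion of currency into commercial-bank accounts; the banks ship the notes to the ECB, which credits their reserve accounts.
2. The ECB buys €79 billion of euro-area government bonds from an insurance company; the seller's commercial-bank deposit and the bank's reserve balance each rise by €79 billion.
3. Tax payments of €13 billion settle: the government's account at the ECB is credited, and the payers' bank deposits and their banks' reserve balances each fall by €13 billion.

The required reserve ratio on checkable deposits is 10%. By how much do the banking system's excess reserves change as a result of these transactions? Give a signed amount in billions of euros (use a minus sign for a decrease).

+€426.6 billion

Currency deposit €408 billion: reserves +€408B, deposits +€408B.
Asset purchase (from non-banks) €79 billion: reserves +€79B, deposits +€79B.
Government account inflow €13 billion: reserves −€13B, deposits −€13B.
Totals: Δreserves = +€474B, Δdeposits = +€474B.
Δrequired reserves = 10% × +€474B = +€47.4B.
Δexcess reserves = Δreserves − Δrequired = +€474B − (+€47.4B) = +€426.6 billion.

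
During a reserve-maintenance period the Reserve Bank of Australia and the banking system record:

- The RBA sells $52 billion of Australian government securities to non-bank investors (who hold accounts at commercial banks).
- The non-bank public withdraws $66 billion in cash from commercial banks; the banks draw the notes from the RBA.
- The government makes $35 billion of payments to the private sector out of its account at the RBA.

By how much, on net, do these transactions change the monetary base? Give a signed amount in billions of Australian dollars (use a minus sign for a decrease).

RBA balance sheet:
  Assets:      Securities −$52B
  Liabilities: Bank reserves −$83B, Currency in circulation +$66B, Government deposits −$35B
Commercial banking system:
  Assets:      Reserves at CB −$83B
  Liabilities: Checkable deposits −$83B
Monetary base = currency + reserves: +$66B + (−$83B) = -$17 billion.

-$17 billion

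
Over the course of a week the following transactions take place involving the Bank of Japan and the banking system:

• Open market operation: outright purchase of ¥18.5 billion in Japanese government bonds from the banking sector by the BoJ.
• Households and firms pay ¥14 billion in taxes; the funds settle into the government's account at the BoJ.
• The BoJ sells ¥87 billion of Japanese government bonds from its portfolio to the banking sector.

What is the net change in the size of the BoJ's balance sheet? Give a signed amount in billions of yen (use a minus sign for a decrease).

-¥68.5 billion

OMO purchase (from banks) ¥18.5 billion: a BoJ asset is acquired → +¥18.5B.
Government account inflow ¥14 billion: only the composition of liabilities changes → 0.
OMO sale (to banks) ¥87 billion: a BoJ asset is shed → −¥87B.
Net: 18.5 + 0 − 87 = -¥68.5 billion.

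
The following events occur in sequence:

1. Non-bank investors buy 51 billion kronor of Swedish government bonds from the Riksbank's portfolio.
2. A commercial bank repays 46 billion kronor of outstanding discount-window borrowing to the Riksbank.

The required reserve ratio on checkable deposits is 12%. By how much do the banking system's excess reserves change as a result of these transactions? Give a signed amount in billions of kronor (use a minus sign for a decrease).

-90.88 billion

Asset sale (to non-banks) 51 billion kronor: reserves −51B, deposits −51B.
Discount-window repayment 46 billion kronor: reserves −46B, deposits 0.
Totals: Δreserves = −97B, Δdeposits = −51B.
Δrequired reserves = 12% × −51B = −6.12B.
Δexcess reserves = Δreserves − Δrequired = −97B − (−6.12B) = -90.88 billion.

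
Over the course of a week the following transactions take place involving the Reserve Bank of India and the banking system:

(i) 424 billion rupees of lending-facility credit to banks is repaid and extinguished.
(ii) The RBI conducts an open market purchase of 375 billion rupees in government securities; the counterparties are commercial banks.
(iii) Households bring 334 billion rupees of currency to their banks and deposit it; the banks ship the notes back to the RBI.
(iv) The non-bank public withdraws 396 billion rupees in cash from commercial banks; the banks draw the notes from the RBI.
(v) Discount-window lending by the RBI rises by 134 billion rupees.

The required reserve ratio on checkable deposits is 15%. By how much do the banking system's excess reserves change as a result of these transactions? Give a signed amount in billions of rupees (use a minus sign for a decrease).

+32.3 billion

Discount-window repayment 424 billion rupees: reserves −424B, deposits 0.
OMO purchase (from banks) 375 billion rupees: reserves +375B, deposits 0.
Currency deposit 334 billion rupees: reserves +334B, deposits +334B.
Currency withdrawal 396 billion rupees: reserves −396B, deposits −396B.
Discount-window loan 134 billion rupees: reserves +134B, deposits 0.
Totals: Δreserves = +23B, Δdeposits = −62B.
Δrequired reserves = 15% × −62B = −9.3B.
Δexcess reserves = Δreserves − Δrequired = +23B − (−9.3B) = +32.3 billion.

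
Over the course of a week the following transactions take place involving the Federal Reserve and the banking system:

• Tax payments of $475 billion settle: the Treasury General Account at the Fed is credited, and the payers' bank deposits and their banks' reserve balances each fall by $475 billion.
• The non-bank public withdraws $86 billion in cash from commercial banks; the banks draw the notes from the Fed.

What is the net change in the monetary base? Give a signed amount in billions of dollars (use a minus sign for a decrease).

Fed balance sheet:
  Assets:      no change
  Liabilities: Bank reserves −$561B, Currency in circulation +$86B, Government deposits +$475B
Commercial banking system:
  Assets:      Reserves at CB −$561B
  Liabilities: Checkable deposits −$561B
Monetary base = currency + reserves: +$86B + (−$561B) = -$475 billion.

-$475 billion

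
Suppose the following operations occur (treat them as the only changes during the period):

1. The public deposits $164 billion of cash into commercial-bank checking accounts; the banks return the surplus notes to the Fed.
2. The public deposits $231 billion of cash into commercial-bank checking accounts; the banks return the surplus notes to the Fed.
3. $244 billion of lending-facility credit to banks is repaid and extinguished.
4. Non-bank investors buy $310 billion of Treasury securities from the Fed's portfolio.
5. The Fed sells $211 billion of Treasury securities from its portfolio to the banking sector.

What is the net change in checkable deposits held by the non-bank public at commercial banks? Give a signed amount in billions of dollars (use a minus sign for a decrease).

Currency deposit $164 billion: non-bank counterparties' bank balances rise → +$164B.
Currency deposit $231 billion: non-bank counterparties' bank balances rise → +$231B.
Discount-window repayment $244 billion: the counterparty is a bank, so public deposits are unchanged → 0.
Asset sale (to non-banks) $310 billion: non-bank counterparties' bank balances fall → −$310B.
OMO sale (to banks) $211 billion: the counterparty is a bank, so public deposits are unchanged → 0.
Net: 164 + 231 + 0 − 310 + 0 = +$85 billion.

+$85 billion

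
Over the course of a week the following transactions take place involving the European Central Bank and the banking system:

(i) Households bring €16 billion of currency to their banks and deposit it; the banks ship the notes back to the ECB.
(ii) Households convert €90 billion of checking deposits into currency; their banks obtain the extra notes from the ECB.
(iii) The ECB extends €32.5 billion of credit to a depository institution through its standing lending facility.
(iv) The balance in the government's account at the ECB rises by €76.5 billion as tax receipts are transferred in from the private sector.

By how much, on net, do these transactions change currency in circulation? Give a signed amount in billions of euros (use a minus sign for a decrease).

ECB balance sheet:
  Assets:      Loans to banks +€32.5B
  Liabilities: Bank reserves −€118B, Currency in circulation +€74B, Government deposits +€76.5B
So the change in currency in circulation is +€74 billion.

+€74 billion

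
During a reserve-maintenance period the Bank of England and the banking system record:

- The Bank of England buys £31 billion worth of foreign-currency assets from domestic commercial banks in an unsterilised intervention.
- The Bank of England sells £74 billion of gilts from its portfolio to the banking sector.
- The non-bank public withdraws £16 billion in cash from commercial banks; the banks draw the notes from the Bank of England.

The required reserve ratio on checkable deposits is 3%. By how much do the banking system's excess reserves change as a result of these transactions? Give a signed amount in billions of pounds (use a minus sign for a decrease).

-£58.52 billion

FX purchase £31 billion: reserves +£31B, deposits 0.
OMO sale (to banks) £74 billion: reserves −£74B, deposits 0.
Currency withdrawal £16 billion: reserves −£16B, deposits −£16B.
Totals: Δreserves = −£59B, Δdeposits = −£16B.
Δrequired reserves = 3% × −£16B = −£0.48B.
Δexcess reserves = Δreserves − Δrequired = −£59B − (−£0.48B) = -£58.52 billion.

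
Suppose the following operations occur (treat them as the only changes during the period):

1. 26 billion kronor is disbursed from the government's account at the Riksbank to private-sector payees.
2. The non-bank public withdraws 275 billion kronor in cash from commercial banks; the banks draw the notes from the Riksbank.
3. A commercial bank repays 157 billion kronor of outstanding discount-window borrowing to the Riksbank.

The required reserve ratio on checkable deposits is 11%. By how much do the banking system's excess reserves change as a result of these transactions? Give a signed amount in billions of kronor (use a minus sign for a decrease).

-378.61 billion

Government spending 26 billion kronor: reserves +26B, deposits +26B.
Currency withdrawal 275 billion kronor: reserves −275B, deposits −275B.
Discount-window repayment 157 billion kronor: reserves −157B, deposits 0.
Totals: Δreserves = −406B, Δdeposits = −249B.
Δrequired reserves = 11% × −249B = −27.39B.
Δexcess reserves = Δreserves − Δrequired = −406B − (−27.39B) = -378.61 billion.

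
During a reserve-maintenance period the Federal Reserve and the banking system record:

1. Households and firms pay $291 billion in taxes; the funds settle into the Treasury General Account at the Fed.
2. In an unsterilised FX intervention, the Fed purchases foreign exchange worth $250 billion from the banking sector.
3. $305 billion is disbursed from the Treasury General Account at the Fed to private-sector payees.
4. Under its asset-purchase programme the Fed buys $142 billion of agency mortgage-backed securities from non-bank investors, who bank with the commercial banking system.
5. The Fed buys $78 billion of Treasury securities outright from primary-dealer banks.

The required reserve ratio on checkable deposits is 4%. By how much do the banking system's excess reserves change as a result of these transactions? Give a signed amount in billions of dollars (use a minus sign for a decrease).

Government account inflow $291 billion: reserves −$291B, deposits −$291B.
FX purchase $250 billion: reserves +$250B, deposits 0.
Government spending $305 billion: reserves +$305B, deposits +$305B.
Asset purchase (from non-banks) $142 billion: reserves +$142B, deposits +$142B.
OMO purchase (from banks) $78 billion: reserves +$78B, deposits 0.
Totals: Δreserves = +$484B, Δdeposits = +$156B.
Δrequired reserves = 4% × +$156B = +$6.24B.
Δexcess reserves = Δreserves − Δrequired = +$484B − (+$6.24B) = +$477.76 billion.

+$477.76 billion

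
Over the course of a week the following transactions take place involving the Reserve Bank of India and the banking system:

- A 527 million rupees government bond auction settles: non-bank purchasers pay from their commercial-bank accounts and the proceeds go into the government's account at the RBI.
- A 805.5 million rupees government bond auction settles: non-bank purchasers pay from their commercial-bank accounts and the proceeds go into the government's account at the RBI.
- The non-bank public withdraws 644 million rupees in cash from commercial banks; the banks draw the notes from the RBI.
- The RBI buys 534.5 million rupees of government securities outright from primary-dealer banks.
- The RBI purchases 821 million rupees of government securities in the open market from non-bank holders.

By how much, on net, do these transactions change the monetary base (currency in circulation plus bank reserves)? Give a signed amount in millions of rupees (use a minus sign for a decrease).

Government account inflow 527 million rupees: reserves shift to a non-base liability → −527M.
Government account inflow 805.5 million rupees: reserves shift to a non-base liability → −805.5M.
Currency withdrawal 644 million rupees: just a shift between currency and reserves — both are base money → 0.
OMO purchase (from banks) 534.5 million rupees: RBI balance sheet expands → +534.5M.
Asset purchase (from non-banks) 821 million rupees: RBI balance sheet expands → +821M.
Net: −527 − 805.5 + 0 + 534.5 + 821 = +23 million.

+23 million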